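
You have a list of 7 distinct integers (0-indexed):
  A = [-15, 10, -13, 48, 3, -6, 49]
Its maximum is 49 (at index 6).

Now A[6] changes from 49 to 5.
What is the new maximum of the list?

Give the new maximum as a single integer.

Old max = 49 (at index 6)
Change: A[6] 49 -> 5
Changed element WAS the max -> may need rescan.
  Max of remaining elements: 48
  New max = max(5, 48) = 48

Answer: 48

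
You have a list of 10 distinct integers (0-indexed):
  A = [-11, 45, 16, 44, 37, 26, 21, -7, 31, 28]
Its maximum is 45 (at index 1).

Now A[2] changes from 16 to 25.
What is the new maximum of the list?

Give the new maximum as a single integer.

Answer: 45

Derivation:
Old max = 45 (at index 1)
Change: A[2] 16 -> 25
Changed element was NOT the old max.
  New max = max(old_max, new_val) = max(45, 25) = 45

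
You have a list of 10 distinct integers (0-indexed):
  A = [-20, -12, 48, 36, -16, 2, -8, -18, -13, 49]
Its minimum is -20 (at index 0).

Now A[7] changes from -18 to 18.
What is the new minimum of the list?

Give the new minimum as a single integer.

Answer: -20

Derivation:
Old min = -20 (at index 0)
Change: A[7] -18 -> 18
Changed element was NOT the old min.
  New min = min(old_min, new_val) = min(-20, 18) = -20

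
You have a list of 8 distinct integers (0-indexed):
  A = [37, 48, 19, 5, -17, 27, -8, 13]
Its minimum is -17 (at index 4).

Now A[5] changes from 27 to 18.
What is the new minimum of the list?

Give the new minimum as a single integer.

Answer: -17

Derivation:
Old min = -17 (at index 4)
Change: A[5] 27 -> 18
Changed element was NOT the old min.
  New min = min(old_min, new_val) = min(-17, 18) = -17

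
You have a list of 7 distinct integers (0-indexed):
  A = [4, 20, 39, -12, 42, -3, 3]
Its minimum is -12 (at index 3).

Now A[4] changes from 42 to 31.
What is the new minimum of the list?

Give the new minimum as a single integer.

Answer: -12

Derivation:
Old min = -12 (at index 3)
Change: A[4] 42 -> 31
Changed element was NOT the old min.
  New min = min(old_min, new_val) = min(-12, 31) = -12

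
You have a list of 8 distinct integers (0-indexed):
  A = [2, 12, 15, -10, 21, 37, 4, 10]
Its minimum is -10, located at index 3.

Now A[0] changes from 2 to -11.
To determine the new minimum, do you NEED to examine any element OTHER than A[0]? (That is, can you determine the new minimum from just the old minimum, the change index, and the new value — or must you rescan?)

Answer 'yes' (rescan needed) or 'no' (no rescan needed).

Old min = -10 at index 3
Change at index 0: 2 -> -11
Index 0 was NOT the min. New min = min(-10, -11). No rescan of other elements needed.
Needs rescan: no

Answer: no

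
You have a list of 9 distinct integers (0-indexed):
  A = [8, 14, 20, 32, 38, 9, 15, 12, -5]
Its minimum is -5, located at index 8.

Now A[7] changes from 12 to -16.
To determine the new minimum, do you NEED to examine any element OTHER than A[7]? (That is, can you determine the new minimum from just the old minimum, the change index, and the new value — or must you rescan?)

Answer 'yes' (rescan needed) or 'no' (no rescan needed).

Answer: no

Derivation:
Old min = -5 at index 8
Change at index 7: 12 -> -16
Index 7 was NOT the min. New min = min(-5, -16). No rescan of other elements needed.
Needs rescan: no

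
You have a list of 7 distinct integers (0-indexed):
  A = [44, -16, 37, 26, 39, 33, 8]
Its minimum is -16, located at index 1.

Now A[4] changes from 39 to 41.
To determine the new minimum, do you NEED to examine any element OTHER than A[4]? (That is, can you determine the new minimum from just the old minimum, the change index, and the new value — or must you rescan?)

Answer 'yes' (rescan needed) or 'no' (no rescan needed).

Old min = -16 at index 1
Change at index 4: 39 -> 41
Index 4 was NOT the min. New min = min(-16, 41). No rescan of other elements needed.
Needs rescan: no

Answer: no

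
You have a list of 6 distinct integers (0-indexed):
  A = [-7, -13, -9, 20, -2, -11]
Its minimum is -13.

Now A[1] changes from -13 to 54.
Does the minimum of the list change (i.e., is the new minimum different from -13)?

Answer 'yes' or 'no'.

Answer: yes

Derivation:
Old min = -13
Change: A[1] -13 -> 54
Changed element was the min; new min must be rechecked.
New min = -11; changed? yes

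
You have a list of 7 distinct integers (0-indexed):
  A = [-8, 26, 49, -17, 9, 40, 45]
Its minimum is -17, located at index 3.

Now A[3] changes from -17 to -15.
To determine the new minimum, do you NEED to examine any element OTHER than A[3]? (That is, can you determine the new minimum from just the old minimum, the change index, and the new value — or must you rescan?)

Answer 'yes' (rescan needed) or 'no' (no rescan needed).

Old min = -17 at index 3
Change at index 3: -17 -> -15
Index 3 WAS the min and new value -15 > old min -17. Must rescan other elements to find the new min.
Needs rescan: yes

Answer: yes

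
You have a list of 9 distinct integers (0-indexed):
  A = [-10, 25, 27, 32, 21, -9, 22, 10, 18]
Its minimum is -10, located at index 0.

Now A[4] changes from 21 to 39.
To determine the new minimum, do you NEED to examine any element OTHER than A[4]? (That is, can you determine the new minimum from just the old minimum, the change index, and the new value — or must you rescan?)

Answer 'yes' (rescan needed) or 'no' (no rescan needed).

Old min = -10 at index 0
Change at index 4: 21 -> 39
Index 4 was NOT the min. New min = min(-10, 39). No rescan of other elements needed.
Needs rescan: no

Answer: no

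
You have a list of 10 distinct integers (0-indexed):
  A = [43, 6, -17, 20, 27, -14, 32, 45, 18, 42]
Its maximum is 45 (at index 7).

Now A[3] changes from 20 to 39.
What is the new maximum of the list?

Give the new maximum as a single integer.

Answer: 45

Derivation:
Old max = 45 (at index 7)
Change: A[3] 20 -> 39
Changed element was NOT the old max.
  New max = max(old_max, new_val) = max(45, 39) = 45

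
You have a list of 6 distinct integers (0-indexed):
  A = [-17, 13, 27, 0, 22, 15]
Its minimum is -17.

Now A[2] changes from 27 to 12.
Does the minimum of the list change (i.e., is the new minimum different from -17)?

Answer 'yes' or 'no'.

Answer: no

Derivation:
Old min = -17
Change: A[2] 27 -> 12
Changed element was NOT the min; min changes only if 12 < -17.
New min = -17; changed? no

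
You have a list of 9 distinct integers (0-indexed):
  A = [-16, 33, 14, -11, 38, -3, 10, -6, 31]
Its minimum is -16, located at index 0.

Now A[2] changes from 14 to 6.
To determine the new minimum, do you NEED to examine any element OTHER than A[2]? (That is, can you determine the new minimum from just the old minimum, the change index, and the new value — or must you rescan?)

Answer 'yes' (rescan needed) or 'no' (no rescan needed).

Old min = -16 at index 0
Change at index 2: 14 -> 6
Index 2 was NOT the min. New min = min(-16, 6). No rescan of other elements needed.
Needs rescan: no

Answer: no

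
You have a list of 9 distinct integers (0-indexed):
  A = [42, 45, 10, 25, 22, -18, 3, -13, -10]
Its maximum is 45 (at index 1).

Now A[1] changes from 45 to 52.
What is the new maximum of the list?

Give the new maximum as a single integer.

Old max = 45 (at index 1)
Change: A[1] 45 -> 52
Changed element WAS the max -> may need rescan.
  Max of remaining elements: 42
  New max = max(52, 42) = 52

Answer: 52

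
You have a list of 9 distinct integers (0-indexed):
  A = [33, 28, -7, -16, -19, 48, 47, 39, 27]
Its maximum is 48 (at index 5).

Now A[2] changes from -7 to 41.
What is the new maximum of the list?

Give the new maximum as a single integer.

Answer: 48

Derivation:
Old max = 48 (at index 5)
Change: A[2] -7 -> 41
Changed element was NOT the old max.
  New max = max(old_max, new_val) = max(48, 41) = 48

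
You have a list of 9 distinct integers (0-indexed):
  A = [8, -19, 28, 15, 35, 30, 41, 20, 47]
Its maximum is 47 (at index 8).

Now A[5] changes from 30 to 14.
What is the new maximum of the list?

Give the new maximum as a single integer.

Old max = 47 (at index 8)
Change: A[5] 30 -> 14
Changed element was NOT the old max.
  New max = max(old_max, new_val) = max(47, 14) = 47

Answer: 47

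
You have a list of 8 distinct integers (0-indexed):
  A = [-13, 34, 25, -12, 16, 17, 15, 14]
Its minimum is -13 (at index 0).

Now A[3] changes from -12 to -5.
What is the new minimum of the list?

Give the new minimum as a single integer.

Old min = -13 (at index 0)
Change: A[3] -12 -> -5
Changed element was NOT the old min.
  New min = min(old_min, new_val) = min(-13, -5) = -13

Answer: -13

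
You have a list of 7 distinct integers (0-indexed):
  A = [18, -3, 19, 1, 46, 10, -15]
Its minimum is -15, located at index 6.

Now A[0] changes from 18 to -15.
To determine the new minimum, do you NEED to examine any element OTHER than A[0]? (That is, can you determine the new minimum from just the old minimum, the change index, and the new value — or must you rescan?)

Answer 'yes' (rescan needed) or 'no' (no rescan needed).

Old min = -15 at index 6
Change at index 0: 18 -> -15
Index 0 was NOT the min. New min = min(-15, -15). No rescan of other elements needed.
Needs rescan: no

Answer: no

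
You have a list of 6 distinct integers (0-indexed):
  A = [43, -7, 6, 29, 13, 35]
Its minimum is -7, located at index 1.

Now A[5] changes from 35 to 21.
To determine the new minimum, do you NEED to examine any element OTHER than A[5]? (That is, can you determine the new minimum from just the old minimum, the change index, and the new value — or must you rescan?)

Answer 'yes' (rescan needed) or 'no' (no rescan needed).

Answer: no

Derivation:
Old min = -7 at index 1
Change at index 5: 35 -> 21
Index 5 was NOT the min. New min = min(-7, 21). No rescan of other elements needed.
Needs rescan: no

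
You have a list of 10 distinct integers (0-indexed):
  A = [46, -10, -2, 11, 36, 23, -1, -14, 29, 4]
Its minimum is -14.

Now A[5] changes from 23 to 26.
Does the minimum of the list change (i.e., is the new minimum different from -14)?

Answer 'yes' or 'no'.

Old min = -14
Change: A[5] 23 -> 26
Changed element was NOT the min; min changes only if 26 < -14.
New min = -14; changed? no

Answer: no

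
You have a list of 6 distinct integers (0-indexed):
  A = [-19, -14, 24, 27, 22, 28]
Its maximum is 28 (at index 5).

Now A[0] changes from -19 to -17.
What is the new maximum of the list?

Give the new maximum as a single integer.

Answer: 28

Derivation:
Old max = 28 (at index 5)
Change: A[0] -19 -> -17
Changed element was NOT the old max.
  New max = max(old_max, new_val) = max(28, -17) = 28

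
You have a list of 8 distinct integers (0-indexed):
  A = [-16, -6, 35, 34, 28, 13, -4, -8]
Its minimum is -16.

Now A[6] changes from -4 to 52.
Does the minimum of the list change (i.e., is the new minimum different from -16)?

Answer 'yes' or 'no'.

Old min = -16
Change: A[6] -4 -> 52
Changed element was NOT the min; min changes only if 52 < -16.
New min = -16; changed? no

Answer: no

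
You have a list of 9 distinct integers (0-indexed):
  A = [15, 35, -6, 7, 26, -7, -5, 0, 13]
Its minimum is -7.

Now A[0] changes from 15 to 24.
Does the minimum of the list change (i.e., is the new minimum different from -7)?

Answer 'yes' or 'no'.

Answer: no

Derivation:
Old min = -7
Change: A[0] 15 -> 24
Changed element was NOT the min; min changes only if 24 < -7.
New min = -7; changed? no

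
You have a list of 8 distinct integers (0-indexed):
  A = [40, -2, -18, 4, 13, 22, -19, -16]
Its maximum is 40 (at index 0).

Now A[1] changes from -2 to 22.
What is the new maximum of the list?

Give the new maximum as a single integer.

Answer: 40

Derivation:
Old max = 40 (at index 0)
Change: A[1] -2 -> 22
Changed element was NOT the old max.
  New max = max(old_max, new_val) = max(40, 22) = 40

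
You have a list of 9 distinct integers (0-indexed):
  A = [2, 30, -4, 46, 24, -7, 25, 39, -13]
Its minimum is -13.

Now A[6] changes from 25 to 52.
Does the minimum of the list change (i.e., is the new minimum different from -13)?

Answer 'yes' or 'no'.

Answer: no

Derivation:
Old min = -13
Change: A[6] 25 -> 52
Changed element was NOT the min; min changes only if 52 < -13.
New min = -13; changed? no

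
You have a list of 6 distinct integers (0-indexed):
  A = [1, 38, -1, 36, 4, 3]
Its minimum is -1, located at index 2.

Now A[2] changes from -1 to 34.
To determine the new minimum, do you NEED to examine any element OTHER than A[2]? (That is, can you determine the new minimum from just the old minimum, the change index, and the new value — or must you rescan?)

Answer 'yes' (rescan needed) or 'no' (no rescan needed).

Old min = -1 at index 2
Change at index 2: -1 -> 34
Index 2 WAS the min and new value 34 > old min -1. Must rescan other elements to find the new min.
Needs rescan: yes

Answer: yes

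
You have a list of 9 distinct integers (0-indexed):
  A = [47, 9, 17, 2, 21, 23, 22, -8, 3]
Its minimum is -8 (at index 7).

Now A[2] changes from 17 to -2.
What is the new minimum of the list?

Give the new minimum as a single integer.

Old min = -8 (at index 7)
Change: A[2] 17 -> -2
Changed element was NOT the old min.
  New min = min(old_min, new_val) = min(-8, -2) = -8

Answer: -8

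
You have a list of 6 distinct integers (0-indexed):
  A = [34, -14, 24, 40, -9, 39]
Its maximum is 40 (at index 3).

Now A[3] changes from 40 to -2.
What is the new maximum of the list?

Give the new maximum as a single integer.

Old max = 40 (at index 3)
Change: A[3] 40 -> -2
Changed element WAS the max -> may need rescan.
  Max of remaining elements: 39
  New max = max(-2, 39) = 39

Answer: 39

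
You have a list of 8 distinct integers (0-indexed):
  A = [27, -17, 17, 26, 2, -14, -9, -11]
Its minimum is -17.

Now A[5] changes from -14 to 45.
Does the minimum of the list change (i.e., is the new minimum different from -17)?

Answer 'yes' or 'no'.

Old min = -17
Change: A[5] -14 -> 45
Changed element was NOT the min; min changes only if 45 < -17.
New min = -17; changed? no

Answer: no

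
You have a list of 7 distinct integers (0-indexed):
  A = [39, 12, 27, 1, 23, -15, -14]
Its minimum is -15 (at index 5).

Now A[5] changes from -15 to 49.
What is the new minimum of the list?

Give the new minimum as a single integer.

Old min = -15 (at index 5)
Change: A[5] -15 -> 49
Changed element WAS the min. Need to check: is 49 still <= all others?
  Min of remaining elements: -14
  New min = min(49, -14) = -14

Answer: -14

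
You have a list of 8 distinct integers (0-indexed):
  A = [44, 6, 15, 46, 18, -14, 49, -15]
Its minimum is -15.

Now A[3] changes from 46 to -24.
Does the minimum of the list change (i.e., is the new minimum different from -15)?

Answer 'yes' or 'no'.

Old min = -15
Change: A[3] 46 -> -24
Changed element was NOT the min; min changes only if -24 < -15.
New min = -24; changed? yes

Answer: yes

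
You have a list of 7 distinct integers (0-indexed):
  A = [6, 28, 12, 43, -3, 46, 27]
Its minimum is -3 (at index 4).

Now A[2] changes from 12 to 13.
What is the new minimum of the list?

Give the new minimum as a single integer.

Old min = -3 (at index 4)
Change: A[2] 12 -> 13
Changed element was NOT the old min.
  New min = min(old_min, new_val) = min(-3, 13) = -3

Answer: -3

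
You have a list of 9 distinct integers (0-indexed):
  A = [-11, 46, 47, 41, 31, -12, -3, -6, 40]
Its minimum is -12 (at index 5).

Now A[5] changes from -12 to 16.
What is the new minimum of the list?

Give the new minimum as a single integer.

Old min = -12 (at index 5)
Change: A[5] -12 -> 16
Changed element WAS the min. Need to check: is 16 still <= all others?
  Min of remaining elements: -11
  New min = min(16, -11) = -11

Answer: -11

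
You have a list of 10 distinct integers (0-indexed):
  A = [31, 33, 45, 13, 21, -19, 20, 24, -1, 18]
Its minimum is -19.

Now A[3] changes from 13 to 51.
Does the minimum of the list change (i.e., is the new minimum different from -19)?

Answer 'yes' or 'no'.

Answer: no

Derivation:
Old min = -19
Change: A[3] 13 -> 51
Changed element was NOT the min; min changes only if 51 < -19.
New min = -19; changed? no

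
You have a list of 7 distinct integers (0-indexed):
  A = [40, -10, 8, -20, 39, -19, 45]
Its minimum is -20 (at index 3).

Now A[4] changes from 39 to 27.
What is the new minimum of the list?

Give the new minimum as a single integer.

Answer: -20

Derivation:
Old min = -20 (at index 3)
Change: A[4] 39 -> 27
Changed element was NOT the old min.
  New min = min(old_min, new_val) = min(-20, 27) = -20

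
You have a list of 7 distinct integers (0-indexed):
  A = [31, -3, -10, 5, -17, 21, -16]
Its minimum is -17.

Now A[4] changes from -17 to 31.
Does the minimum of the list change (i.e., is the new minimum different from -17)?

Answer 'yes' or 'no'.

Old min = -17
Change: A[4] -17 -> 31
Changed element was the min; new min must be rechecked.
New min = -16; changed? yes

Answer: yes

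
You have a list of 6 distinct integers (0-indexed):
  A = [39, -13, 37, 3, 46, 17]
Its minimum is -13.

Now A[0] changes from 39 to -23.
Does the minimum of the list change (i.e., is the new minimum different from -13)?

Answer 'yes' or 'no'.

Old min = -13
Change: A[0] 39 -> -23
Changed element was NOT the min; min changes only if -23 < -13.
New min = -23; changed? yes

Answer: yes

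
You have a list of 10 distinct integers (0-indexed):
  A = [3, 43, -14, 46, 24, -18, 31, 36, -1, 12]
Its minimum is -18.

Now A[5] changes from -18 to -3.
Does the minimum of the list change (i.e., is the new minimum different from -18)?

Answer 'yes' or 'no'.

Old min = -18
Change: A[5] -18 -> -3
Changed element was the min; new min must be rechecked.
New min = -14; changed? yes

Answer: yes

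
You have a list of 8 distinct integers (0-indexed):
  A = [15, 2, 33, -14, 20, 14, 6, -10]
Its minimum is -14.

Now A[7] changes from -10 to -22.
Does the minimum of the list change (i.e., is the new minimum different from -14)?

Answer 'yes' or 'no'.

Old min = -14
Change: A[7] -10 -> -22
Changed element was NOT the min; min changes only if -22 < -14.
New min = -22; changed? yes

Answer: yes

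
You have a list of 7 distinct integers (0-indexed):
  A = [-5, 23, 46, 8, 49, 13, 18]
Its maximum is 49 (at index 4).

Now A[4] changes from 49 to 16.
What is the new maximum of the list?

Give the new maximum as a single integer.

Old max = 49 (at index 4)
Change: A[4] 49 -> 16
Changed element WAS the max -> may need rescan.
  Max of remaining elements: 46
  New max = max(16, 46) = 46

Answer: 46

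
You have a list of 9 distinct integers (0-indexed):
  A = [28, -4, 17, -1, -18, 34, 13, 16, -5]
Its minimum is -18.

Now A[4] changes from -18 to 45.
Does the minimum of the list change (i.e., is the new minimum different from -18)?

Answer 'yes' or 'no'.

Answer: yes

Derivation:
Old min = -18
Change: A[4] -18 -> 45
Changed element was the min; new min must be rechecked.
New min = -5; changed? yes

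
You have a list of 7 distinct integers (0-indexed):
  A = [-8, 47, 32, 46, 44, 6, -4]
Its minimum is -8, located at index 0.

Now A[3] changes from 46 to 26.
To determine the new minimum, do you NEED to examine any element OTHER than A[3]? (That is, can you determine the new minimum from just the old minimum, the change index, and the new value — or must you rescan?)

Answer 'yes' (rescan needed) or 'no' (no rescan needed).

Old min = -8 at index 0
Change at index 3: 46 -> 26
Index 3 was NOT the min. New min = min(-8, 26). No rescan of other elements needed.
Needs rescan: no

Answer: no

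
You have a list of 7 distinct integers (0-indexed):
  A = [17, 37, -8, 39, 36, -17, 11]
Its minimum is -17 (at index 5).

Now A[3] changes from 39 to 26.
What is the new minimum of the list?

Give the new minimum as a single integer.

Old min = -17 (at index 5)
Change: A[3] 39 -> 26
Changed element was NOT the old min.
  New min = min(old_min, new_val) = min(-17, 26) = -17

Answer: -17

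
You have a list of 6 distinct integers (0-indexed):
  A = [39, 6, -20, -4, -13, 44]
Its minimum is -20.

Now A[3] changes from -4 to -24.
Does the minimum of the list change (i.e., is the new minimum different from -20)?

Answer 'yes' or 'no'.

Answer: yes

Derivation:
Old min = -20
Change: A[3] -4 -> -24
Changed element was NOT the min; min changes only if -24 < -20.
New min = -24; changed? yes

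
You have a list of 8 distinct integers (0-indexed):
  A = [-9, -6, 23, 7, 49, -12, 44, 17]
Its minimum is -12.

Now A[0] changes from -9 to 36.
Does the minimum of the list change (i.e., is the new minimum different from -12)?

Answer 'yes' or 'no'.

Answer: no

Derivation:
Old min = -12
Change: A[0] -9 -> 36
Changed element was NOT the min; min changes only if 36 < -12.
New min = -12; changed? no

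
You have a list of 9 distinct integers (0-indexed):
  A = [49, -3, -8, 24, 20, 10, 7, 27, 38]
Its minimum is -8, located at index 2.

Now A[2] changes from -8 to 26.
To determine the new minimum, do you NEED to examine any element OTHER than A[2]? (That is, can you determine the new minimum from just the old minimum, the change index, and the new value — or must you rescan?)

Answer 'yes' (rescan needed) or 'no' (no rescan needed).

Answer: yes

Derivation:
Old min = -8 at index 2
Change at index 2: -8 -> 26
Index 2 WAS the min and new value 26 > old min -8. Must rescan other elements to find the new min.
Needs rescan: yes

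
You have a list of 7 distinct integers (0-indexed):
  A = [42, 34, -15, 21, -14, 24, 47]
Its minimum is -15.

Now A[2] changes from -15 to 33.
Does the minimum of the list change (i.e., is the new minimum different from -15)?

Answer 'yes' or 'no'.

Answer: yes

Derivation:
Old min = -15
Change: A[2] -15 -> 33
Changed element was the min; new min must be rechecked.
New min = -14; changed? yes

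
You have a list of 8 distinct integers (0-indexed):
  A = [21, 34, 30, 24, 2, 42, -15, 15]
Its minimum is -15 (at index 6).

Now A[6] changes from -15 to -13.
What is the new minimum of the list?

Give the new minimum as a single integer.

Old min = -15 (at index 6)
Change: A[6] -15 -> -13
Changed element WAS the min. Need to check: is -13 still <= all others?
  Min of remaining elements: 2
  New min = min(-13, 2) = -13

Answer: -13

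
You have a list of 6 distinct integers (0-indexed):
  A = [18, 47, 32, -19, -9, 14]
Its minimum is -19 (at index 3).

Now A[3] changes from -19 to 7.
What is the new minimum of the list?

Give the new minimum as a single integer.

Old min = -19 (at index 3)
Change: A[3] -19 -> 7
Changed element WAS the min. Need to check: is 7 still <= all others?
  Min of remaining elements: -9
  New min = min(7, -9) = -9

Answer: -9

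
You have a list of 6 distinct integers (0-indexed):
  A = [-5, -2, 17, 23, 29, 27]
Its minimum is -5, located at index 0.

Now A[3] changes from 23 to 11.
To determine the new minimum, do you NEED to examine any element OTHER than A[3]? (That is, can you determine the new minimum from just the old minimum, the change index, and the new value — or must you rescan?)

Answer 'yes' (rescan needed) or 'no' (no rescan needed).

Answer: no

Derivation:
Old min = -5 at index 0
Change at index 3: 23 -> 11
Index 3 was NOT the min. New min = min(-5, 11). No rescan of other elements needed.
Needs rescan: no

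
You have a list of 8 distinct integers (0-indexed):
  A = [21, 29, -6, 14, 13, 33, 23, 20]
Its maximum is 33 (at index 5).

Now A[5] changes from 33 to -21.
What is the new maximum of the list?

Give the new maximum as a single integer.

Answer: 29

Derivation:
Old max = 33 (at index 5)
Change: A[5] 33 -> -21
Changed element WAS the max -> may need rescan.
  Max of remaining elements: 29
  New max = max(-21, 29) = 29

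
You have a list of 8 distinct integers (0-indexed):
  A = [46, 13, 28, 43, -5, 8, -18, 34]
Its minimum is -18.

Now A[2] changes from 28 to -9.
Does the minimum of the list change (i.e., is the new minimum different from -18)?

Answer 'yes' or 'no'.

Answer: no

Derivation:
Old min = -18
Change: A[2] 28 -> -9
Changed element was NOT the min; min changes only if -9 < -18.
New min = -18; changed? no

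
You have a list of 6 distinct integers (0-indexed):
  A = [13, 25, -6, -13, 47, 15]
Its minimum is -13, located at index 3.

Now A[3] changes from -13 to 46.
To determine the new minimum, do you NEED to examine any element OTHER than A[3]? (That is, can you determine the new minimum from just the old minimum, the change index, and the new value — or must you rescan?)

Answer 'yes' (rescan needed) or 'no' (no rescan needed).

Old min = -13 at index 3
Change at index 3: -13 -> 46
Index 3 WAS the min and new value 46 > old min -13. Must rescan other elements to find the new min.
Needs rescan: yes

Answer: yes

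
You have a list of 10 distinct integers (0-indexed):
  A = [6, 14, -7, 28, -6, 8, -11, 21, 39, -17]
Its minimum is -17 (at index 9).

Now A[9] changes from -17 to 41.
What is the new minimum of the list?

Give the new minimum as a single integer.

Old min = -17 (at index 9)
Change: A[9] -17 -> 41
Changed element WAS the min. Need to check: is 41 still <= all others?
  Min of remaining elements: -11
  New min = min(41, -11) = -11

Answer: -11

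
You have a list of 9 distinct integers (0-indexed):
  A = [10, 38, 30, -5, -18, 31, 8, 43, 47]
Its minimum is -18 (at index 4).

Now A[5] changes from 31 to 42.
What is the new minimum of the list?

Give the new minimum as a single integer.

Old min = -18 (at index 4)
Change: A[5] 31 -> 42
Changed element was NOT the old min.
  New min = min(old_min, new_val) = min(-18, 42) = -18

Answer: -18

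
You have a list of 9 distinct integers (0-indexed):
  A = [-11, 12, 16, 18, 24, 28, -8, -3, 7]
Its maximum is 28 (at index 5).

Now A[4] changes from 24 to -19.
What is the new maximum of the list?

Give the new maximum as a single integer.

Answer: 28

Derivation:
Old max = 28 (at index 5)
Change: A[4] 24 -> -19
Changed element was NOT the old max.
  New max = max(old_max, new_val) = max(28, -19) = 28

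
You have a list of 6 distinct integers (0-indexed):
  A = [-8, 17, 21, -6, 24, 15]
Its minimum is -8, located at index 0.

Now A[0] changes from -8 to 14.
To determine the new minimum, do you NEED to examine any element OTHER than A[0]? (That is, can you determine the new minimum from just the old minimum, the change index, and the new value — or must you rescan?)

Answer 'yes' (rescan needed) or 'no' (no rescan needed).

Old min = -8 at index 0
Change at index 0: -8 -> 14
Index 0 WAS the min and new value 14 > old min -8. Must rescan other elements to find the new min.
Needs rescan: yes

Answer: yes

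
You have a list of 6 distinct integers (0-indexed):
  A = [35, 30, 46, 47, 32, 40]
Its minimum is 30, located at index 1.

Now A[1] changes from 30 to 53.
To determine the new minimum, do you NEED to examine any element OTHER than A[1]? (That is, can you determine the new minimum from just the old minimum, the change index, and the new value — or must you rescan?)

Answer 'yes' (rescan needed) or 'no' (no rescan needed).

Old min = 30 at index 1
Change at index 1: 30 -> 53
Index 1 WAS the min and new value 53 > old min 30. Must rescan other elements to find the new min.
Needs rescan: yes

Answer: yes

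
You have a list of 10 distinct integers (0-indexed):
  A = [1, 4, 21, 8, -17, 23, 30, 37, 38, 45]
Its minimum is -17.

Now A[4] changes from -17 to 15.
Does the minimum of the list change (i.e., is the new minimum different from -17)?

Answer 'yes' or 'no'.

Old min = -17
Change: A[4] -17 -> 15
Changed element was the min; new min must be rechecked.
New min = 1; changed? yes

Answer: yes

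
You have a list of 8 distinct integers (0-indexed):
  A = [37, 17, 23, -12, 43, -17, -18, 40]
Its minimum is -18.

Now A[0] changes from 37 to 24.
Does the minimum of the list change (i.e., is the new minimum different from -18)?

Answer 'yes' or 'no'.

Answer: no

Derivation:
Old min = -18
Change: A[0] 37 -> 24
Changed element was NOT the min; min changes only if 24 < -18.
New min = -18; changed? no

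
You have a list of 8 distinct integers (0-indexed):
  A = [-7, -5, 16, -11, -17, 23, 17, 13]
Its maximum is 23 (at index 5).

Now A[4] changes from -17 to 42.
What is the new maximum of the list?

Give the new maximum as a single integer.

Old max = 23 (at index 5)
Change: A[4] -17 -> 42
Changed element was NOT the old max.
  New max = max(old_max, new_val) = max(23, 42) = 42

Answer: 42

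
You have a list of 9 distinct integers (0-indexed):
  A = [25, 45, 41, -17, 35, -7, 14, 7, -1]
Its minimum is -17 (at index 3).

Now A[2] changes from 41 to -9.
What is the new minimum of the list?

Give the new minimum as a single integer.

Answer: -17

Derivation:
Old min = -17 (at index 3)
Change: A[2] 41 -> -9
Changed element was NOT the old min.
  New min = min(old_min, new_val) = min(-17, -9) = -17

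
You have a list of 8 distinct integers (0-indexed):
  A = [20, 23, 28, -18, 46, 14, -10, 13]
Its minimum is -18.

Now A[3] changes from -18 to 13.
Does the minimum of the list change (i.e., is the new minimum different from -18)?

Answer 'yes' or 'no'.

Answer: yes

Derivation:
Old min = -18
Change: A[3] -18 -> 13
Changed element was the min; new min must be rechecked.
New min = -10; changed? yes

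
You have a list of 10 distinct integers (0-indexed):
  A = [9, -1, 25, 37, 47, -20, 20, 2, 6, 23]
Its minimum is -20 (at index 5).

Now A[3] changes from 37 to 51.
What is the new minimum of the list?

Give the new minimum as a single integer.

Answer: -20

Derivation:
Old min = -20 (at index 5)
Change: A[3] 37 -> 51
Changed element was NOT the old min.
  New min = min(old_min, new_val) = min(-20, 51) = -20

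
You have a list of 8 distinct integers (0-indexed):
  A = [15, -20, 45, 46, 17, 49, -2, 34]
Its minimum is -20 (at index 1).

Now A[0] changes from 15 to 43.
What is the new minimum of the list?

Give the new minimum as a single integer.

Old min = -20 (at index 1)
Change: A[0] 15 -> 43
Changed element was NOT the old min.
  New min = min(old_min, new_val) = min(-20, 43) = -20

Answer: -20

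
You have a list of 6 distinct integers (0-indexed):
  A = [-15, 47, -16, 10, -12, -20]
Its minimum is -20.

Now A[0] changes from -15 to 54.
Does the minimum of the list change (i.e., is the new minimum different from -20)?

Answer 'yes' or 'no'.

Answer: no

Derivation:
Old min = -20
Change: A[0] -15 -> 54
Changed element was NOT the min; min changes only if 54 < -20.
New min = -20; changed? no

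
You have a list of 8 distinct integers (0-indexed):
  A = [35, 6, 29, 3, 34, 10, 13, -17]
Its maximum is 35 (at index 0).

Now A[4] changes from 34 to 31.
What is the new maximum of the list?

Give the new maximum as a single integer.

Old max = 35 (at index 0)
Change: A[4] 34 -> 31
Changed element was NOT the old max.
  New max = max(old_max, new_val) = max(35, 31) = 35

Answer: 35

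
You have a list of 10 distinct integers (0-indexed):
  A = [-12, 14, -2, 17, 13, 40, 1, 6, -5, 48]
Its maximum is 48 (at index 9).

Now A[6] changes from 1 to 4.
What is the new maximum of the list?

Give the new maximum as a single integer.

Old max = 48 (at index 9)
Change: A[6] 1 -> 4
Changed element was NOT the old max.
  New max = max(old_max, new_val) = max(48, 4) = 48

Answer: 48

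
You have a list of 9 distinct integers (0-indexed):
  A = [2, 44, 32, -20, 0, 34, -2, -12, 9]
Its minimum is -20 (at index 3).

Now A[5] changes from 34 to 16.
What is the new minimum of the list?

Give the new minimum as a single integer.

Old min = -20 (at index 3)
Change: A[5] 34 -> 16
Changed element was NOT the old min.
  New min = min(old_min, new_val) = min(-20, 16) = -20

Answer: -20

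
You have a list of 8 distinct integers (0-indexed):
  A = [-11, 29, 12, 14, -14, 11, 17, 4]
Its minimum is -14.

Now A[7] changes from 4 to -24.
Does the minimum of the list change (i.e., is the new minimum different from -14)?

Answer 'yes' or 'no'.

Answer: yes

Derivation:
Old min = -14
Change: A[7] 4 -> -24
Changed element was NOT the min; min changes only if -24 < -14.
New min = -24; changed? yes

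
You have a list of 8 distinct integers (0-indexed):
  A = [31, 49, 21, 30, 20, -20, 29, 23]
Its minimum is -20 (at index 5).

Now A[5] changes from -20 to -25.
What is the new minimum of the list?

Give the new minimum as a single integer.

Old min = -20 (at index 5)
Change: A[5] -20 -> -25
Changed element WAS the min. Need to check: is -25 still <= all others?
  Min of remaining elements: 20
  New min = min(-25, 20) = -25

Answer: -25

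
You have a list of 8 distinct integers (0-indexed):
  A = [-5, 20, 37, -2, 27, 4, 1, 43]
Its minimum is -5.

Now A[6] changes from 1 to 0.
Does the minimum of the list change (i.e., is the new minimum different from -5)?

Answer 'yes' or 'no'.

Old min = -5
Change: A[6] 1 -> 0
Changed element was NOT the min; min changes only if 0 < -5.
New min = -5; changed? no

Answer: no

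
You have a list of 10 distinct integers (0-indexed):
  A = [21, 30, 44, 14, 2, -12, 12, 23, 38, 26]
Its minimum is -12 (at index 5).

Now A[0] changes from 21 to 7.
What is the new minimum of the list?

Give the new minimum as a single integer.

Answer: -12

Derivation:
Old min = -12 (at index 5)
Change: A[0] 21 -> 7
Changed element was NOT the old min.
  New min = min(old_min, new_val) = min(-12, 7) = -12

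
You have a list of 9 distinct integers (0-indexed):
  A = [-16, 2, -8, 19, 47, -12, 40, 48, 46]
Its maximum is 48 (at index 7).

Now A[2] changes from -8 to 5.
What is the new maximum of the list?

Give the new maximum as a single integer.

Old max = 48 (at index 7)
Change: A[2] -8 -> 5
Changed element was NOT the old max.
  New max = max(old_max, new_val) = max(48, 5) = 48

Answer: 48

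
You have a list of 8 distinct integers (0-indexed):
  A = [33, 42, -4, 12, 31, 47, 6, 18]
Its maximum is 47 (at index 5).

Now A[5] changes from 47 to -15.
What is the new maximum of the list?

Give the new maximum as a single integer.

Answer: 42

Derivation:
Old max = 47 (at index 5)
Change: A[5] 47 -> -15
Changed element WAS the max -> may need rescan.
  Max of remaining elements: 42
  New max = max(-15, 42) = 42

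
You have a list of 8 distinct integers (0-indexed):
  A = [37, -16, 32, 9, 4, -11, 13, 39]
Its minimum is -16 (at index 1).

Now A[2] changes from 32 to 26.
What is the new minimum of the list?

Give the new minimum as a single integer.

Old min = -16 (at index 1)
Change: A[2] 32 -> 26
Changed element was NOT the old min.
  New min = min(old_min, new_val) = min(-16, 26) = -16

Answer: -16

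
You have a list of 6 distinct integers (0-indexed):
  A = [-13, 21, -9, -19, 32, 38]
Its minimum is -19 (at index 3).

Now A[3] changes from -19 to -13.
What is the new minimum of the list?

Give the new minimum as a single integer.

Answer: -13

Derivation:
Old min = -19 (at index 3)
Change: A[3] -19 -> -13
Changed element WAS the min. Need to check: is -13 still <= all others?
  Min of remaining elements: -13
  New min = min(-13, -13) = -13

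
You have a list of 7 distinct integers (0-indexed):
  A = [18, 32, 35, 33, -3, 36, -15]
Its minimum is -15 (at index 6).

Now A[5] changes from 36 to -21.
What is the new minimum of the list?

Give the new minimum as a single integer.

Old min = -15 (at index 6)
Change: A[5] 36 -> -21
Changed element was NOT the old min.
  New min = min(old_min, new_val) = min(-15, -21) = -21

Answer: -21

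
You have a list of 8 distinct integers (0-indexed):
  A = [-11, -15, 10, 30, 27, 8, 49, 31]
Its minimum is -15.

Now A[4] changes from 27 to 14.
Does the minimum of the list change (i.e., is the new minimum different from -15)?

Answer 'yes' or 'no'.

Old min = -15
Change: A[4] 27 -> 14
Changed element was NOT the min; min changes only if 14 < -15.
New min = -15; changed? no

Answer: no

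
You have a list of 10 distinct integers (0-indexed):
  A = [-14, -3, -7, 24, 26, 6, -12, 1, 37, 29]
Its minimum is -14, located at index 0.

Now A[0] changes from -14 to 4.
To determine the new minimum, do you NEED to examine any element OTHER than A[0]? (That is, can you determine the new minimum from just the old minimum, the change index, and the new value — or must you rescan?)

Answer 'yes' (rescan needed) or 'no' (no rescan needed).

Answer: yes

Derivation:
Old min = -14 at index 0
Change at index 0: -14 -> 4
Index 0 WAS the min and new value 4 > old min -14. Must rescan other elements to find the new min.
Needs rescan: yes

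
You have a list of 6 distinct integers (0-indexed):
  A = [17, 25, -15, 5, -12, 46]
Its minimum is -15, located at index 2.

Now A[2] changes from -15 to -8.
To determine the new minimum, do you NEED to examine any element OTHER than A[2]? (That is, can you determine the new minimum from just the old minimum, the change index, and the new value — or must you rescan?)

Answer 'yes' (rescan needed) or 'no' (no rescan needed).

Old min = -15 at index 2
Change at index 2: -15 -> -8
Index 2 WAS the min and new value -8 > old min -15. Must rescan other elements to find the new min.
Needs rescan: yes

Answer: yes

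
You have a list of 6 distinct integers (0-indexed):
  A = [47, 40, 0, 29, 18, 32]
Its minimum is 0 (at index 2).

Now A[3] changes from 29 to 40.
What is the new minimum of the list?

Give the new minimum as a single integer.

Answer: 0

Derivation:
Old min = 0 (at index 2)
Change: A[3] 29 -> 40
Changed element was NOT the old min.
  New min = min(old_min, new_val) = min(0, 40) = 0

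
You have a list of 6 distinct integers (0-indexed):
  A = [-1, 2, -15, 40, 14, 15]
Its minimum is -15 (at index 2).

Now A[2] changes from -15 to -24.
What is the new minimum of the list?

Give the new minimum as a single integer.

Answer: -24

Derivation:
Old min = -15 (at index 2)
Change: A[2] -15 -> -24
Changed element WAS the min. Need to check: is -24 still <= all others?
  Min of remaining elements: -1
  New min = min(-24, -1) = -24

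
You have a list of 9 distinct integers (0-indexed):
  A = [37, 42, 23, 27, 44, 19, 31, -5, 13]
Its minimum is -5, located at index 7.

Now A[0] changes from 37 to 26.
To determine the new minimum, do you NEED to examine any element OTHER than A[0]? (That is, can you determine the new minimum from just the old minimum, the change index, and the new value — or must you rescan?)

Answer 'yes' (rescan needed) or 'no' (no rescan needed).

Old min = -5 at index 7
Change at index 0: 37 -> 26
Index 0 was NOT the min. New min = min(-5, 26). No rescan of other elements needed.
Needs rescan: no

Answer: no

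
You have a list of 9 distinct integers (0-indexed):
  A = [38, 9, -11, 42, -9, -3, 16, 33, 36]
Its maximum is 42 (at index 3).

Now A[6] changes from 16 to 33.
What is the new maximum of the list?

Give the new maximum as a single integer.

Old max = 42 (at index 3)
Change: A[6] 16 -> 33
Changed element was NOT the old max.
  New max = max(old_max, new_val) = max(42, 33) = 42

Answer: 42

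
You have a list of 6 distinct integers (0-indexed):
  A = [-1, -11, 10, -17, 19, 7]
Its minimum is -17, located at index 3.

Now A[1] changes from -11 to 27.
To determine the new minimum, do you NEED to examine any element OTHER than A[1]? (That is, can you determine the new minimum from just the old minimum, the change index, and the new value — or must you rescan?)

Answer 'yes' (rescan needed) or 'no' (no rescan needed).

Old min = -17 at index 3
Change at index 1: -11 -> 27
Index 1 was NOT the min. New min = min(-17, 27). No rescan of other elements needed.
Needs rescan: no

Answer: no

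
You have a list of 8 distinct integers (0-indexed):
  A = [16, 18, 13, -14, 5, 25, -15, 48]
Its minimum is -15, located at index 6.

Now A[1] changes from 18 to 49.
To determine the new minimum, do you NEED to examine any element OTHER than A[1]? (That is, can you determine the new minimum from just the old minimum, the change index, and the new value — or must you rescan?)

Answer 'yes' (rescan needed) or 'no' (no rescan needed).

Answer: no

Derivation:
Old min = -15 at index 6
Change at index 1: 18 -> 49
Index 1 was NOT the min. New min = min(-15, 49). No rescan of other elements needed.
Needs rescan: no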